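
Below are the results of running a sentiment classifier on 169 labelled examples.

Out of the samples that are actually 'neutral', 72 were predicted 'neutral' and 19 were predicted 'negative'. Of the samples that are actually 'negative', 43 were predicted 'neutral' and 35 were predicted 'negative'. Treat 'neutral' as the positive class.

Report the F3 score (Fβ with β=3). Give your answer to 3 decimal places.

0.771

Fβ = (1+β²)·TP / ((1+β²)·TP + β²·FN + FP), with β²=9
= 10·72 / (10·72 + 9·19 + 43) = 0.771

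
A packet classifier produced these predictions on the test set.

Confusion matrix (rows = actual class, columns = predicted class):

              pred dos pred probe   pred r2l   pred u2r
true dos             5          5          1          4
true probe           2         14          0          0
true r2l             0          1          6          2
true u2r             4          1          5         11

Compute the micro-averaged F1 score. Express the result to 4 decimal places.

0.5902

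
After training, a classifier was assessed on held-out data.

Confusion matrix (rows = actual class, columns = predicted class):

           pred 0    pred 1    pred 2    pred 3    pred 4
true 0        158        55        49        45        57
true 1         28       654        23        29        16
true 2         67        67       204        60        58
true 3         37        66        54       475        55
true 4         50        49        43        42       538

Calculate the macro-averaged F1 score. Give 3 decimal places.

0.638

Per-class F1 score (2·TP/(2·TP+FP+FN)):
  0: TP=158, FP=28+67+37+50=182, FN=55+49+45+57=206 → 316/704 = 0.4489
  1: TP=654, FP=55+67+66+49=237, FN=28+23+29+16=96 → 1308/1641 = 0.7971
  2: TP=204, FP=49+23+54+43=169, FN=67+67+60+58=252 → 408/829 = 0.4922
  3: TP=475, FP=45+29+60+42=176, FN=37+66+54+55=212 → 950/1338 = 0.7100
  4: TP=538, FP=57+16+58+55=186, FN=50+49+43+42=184 → 1076/1446 = 0.7441
Macro-F1 score = mean = (0.4489 + 0.7971 + 0.4922 + 0.7100 + 0.7441) / 5 = 0.638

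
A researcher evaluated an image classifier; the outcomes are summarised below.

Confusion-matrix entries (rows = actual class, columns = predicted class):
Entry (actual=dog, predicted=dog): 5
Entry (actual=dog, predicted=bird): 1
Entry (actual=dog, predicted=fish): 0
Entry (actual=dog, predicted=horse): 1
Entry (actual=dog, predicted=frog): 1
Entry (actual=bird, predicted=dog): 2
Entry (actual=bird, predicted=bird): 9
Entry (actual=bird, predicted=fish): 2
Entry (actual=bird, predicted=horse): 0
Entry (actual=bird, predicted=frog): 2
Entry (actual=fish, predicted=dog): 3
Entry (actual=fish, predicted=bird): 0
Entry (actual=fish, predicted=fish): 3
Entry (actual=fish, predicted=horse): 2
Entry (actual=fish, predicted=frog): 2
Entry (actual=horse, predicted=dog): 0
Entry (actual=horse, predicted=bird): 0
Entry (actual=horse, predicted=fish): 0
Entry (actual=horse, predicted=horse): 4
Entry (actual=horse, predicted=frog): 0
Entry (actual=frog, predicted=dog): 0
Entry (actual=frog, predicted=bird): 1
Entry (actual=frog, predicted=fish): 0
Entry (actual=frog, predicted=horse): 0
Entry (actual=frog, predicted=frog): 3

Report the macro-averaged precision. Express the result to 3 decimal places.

0.573

Per-class precision (TP/(TP+FP)):
  dog: TP=5, FP=2+3+0+0=5 → 5/10 = 0.5000
  bird: TP=9, FP=1+0+0+1=2 → 9/11 = 0.8182
  fish: TP=3, FP=0+2+0+0=2 → 3/5 = 0.6000
  horse: TP=4, FP=1+0+2+0=3 → 4/7 = 0.5714
  frog: TP=3, FP=1+2+2+0=5 → 3/8 = 0.3750
Macro-precision = mean = (0.5000 + 0.8182 + 0.6000 + 0.5714 + 0.3750) / 5 = 0.573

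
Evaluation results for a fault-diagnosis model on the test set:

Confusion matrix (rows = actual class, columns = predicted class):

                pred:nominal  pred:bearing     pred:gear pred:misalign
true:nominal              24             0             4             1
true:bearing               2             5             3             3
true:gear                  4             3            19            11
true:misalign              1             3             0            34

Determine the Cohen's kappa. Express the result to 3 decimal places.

Observed agreement pₒ = trace/N = 82/117 = 0.7009
Expected agreement pₑ = Σ (rowᵢ·colᵢ)/N² = (29·31 + 13·11 + 37·26 + 38·49)/117² = 0.2824
κ = (pₒ − pₑ)/(1 − pₑ) = (0.7009 − 0.2824)/(1 − 0.2824) = 0.583

0.583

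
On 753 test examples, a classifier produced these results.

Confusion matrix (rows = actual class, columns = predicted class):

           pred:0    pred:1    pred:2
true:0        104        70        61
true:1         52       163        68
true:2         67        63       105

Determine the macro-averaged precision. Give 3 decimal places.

0.489

Per-class precision (TP/(TP+FP)):
  0: TP=104, FP=52+67=119 → 104/223 = 0.4664
  1: TP=163, FP=70+63=133 → 163/296 = 0.5507
  2: TP=105, FP=61+68=129 → 105/234 = 0.4487
Macro-precision = mean = (0.4664 + 0.5507 + 0.4487) / 3 = 0.489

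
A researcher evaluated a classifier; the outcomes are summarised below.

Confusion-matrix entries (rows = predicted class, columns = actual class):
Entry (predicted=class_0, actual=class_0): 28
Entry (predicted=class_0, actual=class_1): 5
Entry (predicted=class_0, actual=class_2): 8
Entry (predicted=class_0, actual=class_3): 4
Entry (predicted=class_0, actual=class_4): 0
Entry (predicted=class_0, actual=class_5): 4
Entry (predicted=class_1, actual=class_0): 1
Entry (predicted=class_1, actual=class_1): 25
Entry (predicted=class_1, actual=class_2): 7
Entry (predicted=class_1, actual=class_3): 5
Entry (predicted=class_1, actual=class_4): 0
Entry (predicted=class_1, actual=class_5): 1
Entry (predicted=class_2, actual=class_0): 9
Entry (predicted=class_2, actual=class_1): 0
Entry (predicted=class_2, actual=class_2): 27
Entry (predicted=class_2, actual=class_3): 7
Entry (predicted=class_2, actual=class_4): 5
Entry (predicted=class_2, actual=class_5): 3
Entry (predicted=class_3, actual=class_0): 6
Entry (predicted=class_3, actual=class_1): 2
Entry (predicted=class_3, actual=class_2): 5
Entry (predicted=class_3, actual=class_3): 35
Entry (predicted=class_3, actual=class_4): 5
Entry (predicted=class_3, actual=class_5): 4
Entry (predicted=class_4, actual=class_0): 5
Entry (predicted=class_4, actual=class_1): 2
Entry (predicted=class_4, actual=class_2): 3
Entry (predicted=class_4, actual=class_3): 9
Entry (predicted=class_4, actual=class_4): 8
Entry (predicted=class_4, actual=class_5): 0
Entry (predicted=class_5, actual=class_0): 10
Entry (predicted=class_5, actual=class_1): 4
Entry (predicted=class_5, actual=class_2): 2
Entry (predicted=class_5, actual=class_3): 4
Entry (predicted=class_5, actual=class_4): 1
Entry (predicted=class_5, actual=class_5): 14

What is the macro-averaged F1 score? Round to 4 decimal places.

Per-class F1 score (2·TP/(2·TP+FP+FN)):
  class_0: TP=28, FP=5+8+4+0+4=21, FN=1+9+6+5+10=31 → 56/108 = 0.51852
  class_1: TP=25, FP=1+7+5+0+1=14, FN=5+0+2+2+4=13 → 50/77 = 0.64935
  class_2: TP=27, FP=9+0+7+5+3=24, FN=8+7+5+3+2=25 → 54/103 = 0.52427
  class_3: TP=35, FP=6+2+5+5+4=22, FN=4+5+7+9+4=29 → 70/121 = 0.57851
  class_4: TP=8, FP=5+2+3+9+0=19, FN=0+0+5+5+1=11 → 16/46 = 0.34783
  class_5: TP=14, FP=10+4+2+4+1=21, FN=4+1+3+4+0=12 → 28/61 = 0.45902
Macro-F1 score = mean = (0.51852 + 0.64935 + 0.52427 + 0.57851 + 0.34783 + 0.45902) / 6 = 0.5129

0.5129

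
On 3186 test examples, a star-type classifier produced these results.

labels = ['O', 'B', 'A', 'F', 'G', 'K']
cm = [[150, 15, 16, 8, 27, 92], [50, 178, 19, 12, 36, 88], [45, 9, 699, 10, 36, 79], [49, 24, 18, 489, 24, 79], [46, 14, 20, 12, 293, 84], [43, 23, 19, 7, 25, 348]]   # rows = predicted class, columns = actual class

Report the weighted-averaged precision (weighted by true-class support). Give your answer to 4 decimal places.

Per-class precision (TP/(TP+FP)):
  O: TP=150, FP=15+16+8+27+92=158 → 150/308 = 0.48701
  B: TP=178, FP=50+19+12+36+88=205 → 178/383 = 0.46475
  A: TP=699, FP=45+9+10+36+79=179 → 699/878 = 0.79613
  F: TP=489, FP=49+24+18+24+79=194 → 489/683 = 0.71596
  G: TP=293, FP=46+14+20+12+84=176 → 293/469 = 0.62473
  K: TP=348, FP=43+23+19+7+25=117 → 348/465 = 0.74839
Weighted-precision = Σ (supportᵢ/N)·precisionᵢ with N=3186: (383/3186)·0.48701 + (263/3186)·0.46475 + (791/3186)·0.79613 + (538/3186)·0.71596 + (441/3186)·0.62473 + (770/3186)·0.74839 = 0.6828

0.6828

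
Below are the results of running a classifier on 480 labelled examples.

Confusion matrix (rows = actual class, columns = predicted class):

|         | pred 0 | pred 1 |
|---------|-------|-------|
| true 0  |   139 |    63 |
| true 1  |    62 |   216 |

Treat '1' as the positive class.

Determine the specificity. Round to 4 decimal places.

Specificity = TN/(TN+FP) = 139/(139+63) = 0.6881

0.6881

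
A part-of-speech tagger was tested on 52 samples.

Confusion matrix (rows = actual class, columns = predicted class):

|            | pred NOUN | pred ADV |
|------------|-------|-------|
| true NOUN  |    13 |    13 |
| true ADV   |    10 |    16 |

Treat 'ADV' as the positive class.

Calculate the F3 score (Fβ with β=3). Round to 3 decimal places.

0.608

Fβ = (1+β²)·TP / ((1+β²)·TP + β²·FN + FP), with β²=9
= 10·16 / (10·16 + 9·10 + 13) = 0.608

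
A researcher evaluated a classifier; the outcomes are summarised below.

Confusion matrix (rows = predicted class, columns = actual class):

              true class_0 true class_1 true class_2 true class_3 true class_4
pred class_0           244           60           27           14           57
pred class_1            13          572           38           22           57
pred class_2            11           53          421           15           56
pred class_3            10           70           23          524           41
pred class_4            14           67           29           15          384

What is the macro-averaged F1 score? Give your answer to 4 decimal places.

0.7504

Per-class F1 score (2·TP/(2·TP+FP+FN)):
  class_0: TP=244, FP=60+27+14+57=158, FN=13+11+10+14=48 → 488/694 = 0.70317
  class_1: TP=572, FP=13+38+22+57=130, FN=60+53+70+67=250 → 1144/1524 = 0.75066
  class_2: TP=421, FP=11+53+15+56=135, FN=27+38+23+29=117 → 842/1094 = 0.76965
  class_3: TP=524, FP=10+70+23+41=144, FN=14+22+15+15=66 → 1048/1258 = 0.83307
  class_4: TP=384, FP=14+67+29+15=125, FN=57+57+56+41=211 → 768/1104 = 0.69565
Macro-F1 score = mean = (0.70317 + 0.75066 + 0.76965 + 0.83307 + 0.69565) / 5 = 0.7504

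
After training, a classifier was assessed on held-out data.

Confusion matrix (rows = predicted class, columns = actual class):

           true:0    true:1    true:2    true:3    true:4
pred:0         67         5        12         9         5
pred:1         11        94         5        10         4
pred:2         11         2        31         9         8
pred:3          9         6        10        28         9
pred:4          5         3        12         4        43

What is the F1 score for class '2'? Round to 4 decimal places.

Take TP from the diagonal, FP from the rest of the '2' prediction marginal, FN from the rest of the '2' actual marginal.
F1 score = 2·TP/(2·TP+FP+FN).
2: TP=31, FP=11+2+9+8=30, FN=12+5+10+12=39 → 62/131 = 0.47328

0.4733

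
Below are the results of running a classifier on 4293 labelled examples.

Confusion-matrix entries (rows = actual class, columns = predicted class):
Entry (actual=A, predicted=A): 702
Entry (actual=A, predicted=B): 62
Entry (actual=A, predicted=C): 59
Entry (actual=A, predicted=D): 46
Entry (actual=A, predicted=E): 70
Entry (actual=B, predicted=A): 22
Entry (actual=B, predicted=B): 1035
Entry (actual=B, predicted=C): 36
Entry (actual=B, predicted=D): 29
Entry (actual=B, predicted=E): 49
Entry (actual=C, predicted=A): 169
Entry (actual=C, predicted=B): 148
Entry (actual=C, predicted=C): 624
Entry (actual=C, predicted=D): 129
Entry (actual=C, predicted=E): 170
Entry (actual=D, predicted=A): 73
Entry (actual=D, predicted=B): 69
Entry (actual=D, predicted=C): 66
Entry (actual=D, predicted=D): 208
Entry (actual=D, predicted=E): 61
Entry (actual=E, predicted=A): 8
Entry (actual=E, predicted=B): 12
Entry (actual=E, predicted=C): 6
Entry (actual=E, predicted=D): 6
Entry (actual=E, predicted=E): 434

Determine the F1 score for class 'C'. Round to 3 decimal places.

0.614

Treat 'C' as positive and all other classes as negative.
F1 score = 2·TP/(2·TP+FP+FN).
C: TP=624, FP=59+36+66+6=167, FN=169+148+129+170=616 → 1248/2031 = 0.6145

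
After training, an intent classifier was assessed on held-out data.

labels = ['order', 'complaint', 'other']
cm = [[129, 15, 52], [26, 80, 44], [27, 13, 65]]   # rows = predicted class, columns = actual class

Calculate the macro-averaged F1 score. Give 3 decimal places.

Per-class F1 score (2·TP/(2·TP+FP+FN)):
  order: TP=129, FP=15+52=67, FN=26+27=53 → 258/378 = 0.6825
  complaint: TP=80, FP=26+44=70, FN=15+13=28 → 160/258 = 0.6202
  other: TP=65, FP=27+13=40, FN=52+44=96 → 130/266 = 0.4887
Macro-F1 score = mean = (0.6825 + 0.6202 + 0.4887) / 3 = 0.597

0.597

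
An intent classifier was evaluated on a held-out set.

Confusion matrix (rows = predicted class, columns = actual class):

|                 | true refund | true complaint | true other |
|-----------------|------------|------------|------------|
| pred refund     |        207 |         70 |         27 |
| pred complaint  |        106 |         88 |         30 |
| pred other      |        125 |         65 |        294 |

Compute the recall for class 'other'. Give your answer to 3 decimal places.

0.838

One-vs-rest for 'other': TP = diagonal; FP = other classes predicted 'other'; FN = 'other' predicted as other.
recall = TP/(TP+FN).
other: TP=294, FN=27+30=57 → 294/351 = 0.8376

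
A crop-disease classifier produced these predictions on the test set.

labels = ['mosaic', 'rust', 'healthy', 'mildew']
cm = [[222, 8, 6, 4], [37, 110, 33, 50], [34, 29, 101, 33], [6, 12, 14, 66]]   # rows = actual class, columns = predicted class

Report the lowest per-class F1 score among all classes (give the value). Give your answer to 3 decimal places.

Per-class F1 score (2·TP/(2·TP+FP+FN)):
  mosaic: TP=222, FP=37+34+6=77, FN=8+6+4=18 → 444/539 = 0.8237
  rust: TP=110, FP=8+29+12=49, FN=37+33+50=120 → 220/389 = 0.5656
  healthy: TP=101, FP=6+33+14=53, FN=34+29+33=96 → 202/351 = 0.5755
  mildew: TP=66, FP=4+50+33=87, FN=6+12+14=32 → 132/251 = 0.5259
Lowest is class 'mildew' with F1 score = 0.526.

0.526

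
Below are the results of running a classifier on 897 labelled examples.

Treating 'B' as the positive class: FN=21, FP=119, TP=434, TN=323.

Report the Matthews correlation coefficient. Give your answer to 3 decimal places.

MCC = (TP·TN − FP·FN) / √((TP+FP)(TP+FN)(TN+FP)(TN+FN))
Numerator = 434·323 − 119·21 = 137683
Denominator = √(553·455·442·344) = √38257557520 = 195595.3924
MCC = 137683 / 195595.3924 = 0.704

0.704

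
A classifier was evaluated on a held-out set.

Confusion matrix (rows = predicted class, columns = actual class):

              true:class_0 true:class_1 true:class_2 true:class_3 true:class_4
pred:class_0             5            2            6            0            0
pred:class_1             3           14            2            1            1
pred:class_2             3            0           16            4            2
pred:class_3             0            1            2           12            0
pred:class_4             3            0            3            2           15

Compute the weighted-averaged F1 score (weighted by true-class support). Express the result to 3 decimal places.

0.634

Per-class F1 score (2·TP/(2·TP+FP+FN)):
  class_0: TP=5, FP=2+6+0+0=8, FN=3+3+0+3=9 → 10/27 = 0.3704
  class_1: TP=14, FP=3+2+1+1=7, FN=2+0+1+0=3 → 28/38 = 0.7368
  class_2: TP=16, FP=3+0+4+2=9, FN=6+2+2+3=13 → 32/54 = 0.5926
  class_3: TP=12, FP=0+1+2+0=3, FN=0+1+4+2=7 → 24/34 = 0.7059
  class_4: TP=15, FP=3+0+3+2=8, FN=0+1+2+0=3 → 30/41 = 0.7317
Weighted-F1 score = Σ (supportᵢ/N)·F1 scoreᵢ with N=97: (14/97)·0.3704 + (17/97)·0.7368 + (29/97)·0.5926 + (19/97)·0.7059 + (18/97)·0.7317 = 0.634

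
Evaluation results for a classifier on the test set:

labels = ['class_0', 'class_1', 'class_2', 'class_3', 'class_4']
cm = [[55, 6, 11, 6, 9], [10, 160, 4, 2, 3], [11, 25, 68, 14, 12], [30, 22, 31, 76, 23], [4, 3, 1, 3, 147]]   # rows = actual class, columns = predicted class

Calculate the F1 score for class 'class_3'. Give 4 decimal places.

0.5371

Take TP from the diagonal, FP from the rest of the 'class_3' prediction marginal, FN from the rest of the 'class_3' actual marginal.
F1 score = 2·TP/(2·TP+FP+FN).
class_3: TP=76, FP=6+2+14+3=25, FN=30+22+31+23=106 → 152/283 = 0.53710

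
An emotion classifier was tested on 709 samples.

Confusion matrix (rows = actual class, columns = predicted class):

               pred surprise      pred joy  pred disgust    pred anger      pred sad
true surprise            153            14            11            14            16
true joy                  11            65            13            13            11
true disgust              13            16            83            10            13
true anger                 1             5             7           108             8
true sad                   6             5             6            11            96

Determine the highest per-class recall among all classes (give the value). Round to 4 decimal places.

Per-class recall (TP/(TP+FN)):
  surprise: TP=153, FN=14+11+14+16=55 → 153/208 = 0.73558
  joy: TP=65, FN=11+13+13+11=48 → 65/113 = 0.57522
  disgust: TP=83, FN=13+16+10+13=52 → 83/135 = 0.61481
  anger: TP=108, FN=1+5+7+8=21 → 108/129 = 0.83721
  sad: TP=96, FN=6+5+6+11=28 → 96/124 = 0.77419
Highest is class 'anger' with recall = 0.8372.

0.8372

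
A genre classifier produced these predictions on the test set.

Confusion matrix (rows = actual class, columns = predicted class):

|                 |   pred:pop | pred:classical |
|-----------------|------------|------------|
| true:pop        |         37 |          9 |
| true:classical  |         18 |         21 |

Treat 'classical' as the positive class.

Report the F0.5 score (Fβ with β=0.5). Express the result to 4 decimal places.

Fβ = (1+β²)·TP / ((1+β²)·TP + β²·FN + FP), with β²=1/4
= 1.25·21 / (1.25·21 + 0.25·18 + 9) = 0.6604

0.6604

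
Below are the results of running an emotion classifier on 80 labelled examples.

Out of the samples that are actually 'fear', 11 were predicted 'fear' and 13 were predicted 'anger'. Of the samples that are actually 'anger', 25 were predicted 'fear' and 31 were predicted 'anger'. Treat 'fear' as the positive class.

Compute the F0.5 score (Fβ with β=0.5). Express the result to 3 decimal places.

0.327

Fβ = (1+β²)·TP / ((1+β²)·TP + β²·FN + FP), with β²=1/4
= 1.25·11 / (1.25·11 + 0.25·13 + 25) = 0.327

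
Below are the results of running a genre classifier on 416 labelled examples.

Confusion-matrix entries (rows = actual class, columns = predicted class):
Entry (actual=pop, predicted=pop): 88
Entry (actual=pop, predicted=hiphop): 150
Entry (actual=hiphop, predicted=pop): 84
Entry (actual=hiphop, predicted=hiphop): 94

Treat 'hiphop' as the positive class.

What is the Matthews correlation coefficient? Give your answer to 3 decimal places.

-0.103

MCC = (TP·TN − FP·FN) / √((TP+FP)(TP+FN)(TN+FP)(TN+FN))
Numerator = 94·88 − 150·84 = -4328
Denominator = √(244·178·238·172) = √1777932352 = 42165.5351
MCC = -4328 / 42165.5351 = -0.103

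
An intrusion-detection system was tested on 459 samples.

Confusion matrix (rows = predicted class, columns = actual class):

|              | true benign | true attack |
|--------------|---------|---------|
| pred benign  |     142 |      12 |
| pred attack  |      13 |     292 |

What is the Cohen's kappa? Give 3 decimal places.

Observed agreement pₒ = trace/N = 434/459 = 0.9455
Expected agreement pₑ = Σ (rowᵢ·colᵢ)/N² = (155·154 + 304·305)/459² = 0.5534
κ = (pₒ − pₑ)/(1 − pₑ) = (0.9455 − 0.5534)/(1 − 0.5534) = 0.878

0.878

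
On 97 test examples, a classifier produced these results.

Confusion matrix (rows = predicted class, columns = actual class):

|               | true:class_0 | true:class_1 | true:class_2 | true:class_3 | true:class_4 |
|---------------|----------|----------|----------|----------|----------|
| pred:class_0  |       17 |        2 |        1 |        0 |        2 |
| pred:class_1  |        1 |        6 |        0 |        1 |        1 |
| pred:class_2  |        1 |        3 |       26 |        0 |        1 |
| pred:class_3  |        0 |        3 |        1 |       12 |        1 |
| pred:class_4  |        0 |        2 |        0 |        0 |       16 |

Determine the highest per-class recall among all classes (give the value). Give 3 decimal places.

Per-class recall (TP/(TP+FN)):
  class_0: TP=17, FN=1+1+0+0=2 → 17/19 = 0.8947
  class_1: TP=6, FN=2+3+3+2=10 → 6/16 = 0.3750
  class_2: TP=26, FN=1+0+1+0=2 → 26/28 = 0.9286
  class_3: TP=12, FN=0+1+0+0=1 → 12/13 = 0.9231
  class_4: TP=16, FN=2+1+1+1=5 → 16/21 = 0.7619
Highest is class 'class_2' with recall = 0.929.

0.929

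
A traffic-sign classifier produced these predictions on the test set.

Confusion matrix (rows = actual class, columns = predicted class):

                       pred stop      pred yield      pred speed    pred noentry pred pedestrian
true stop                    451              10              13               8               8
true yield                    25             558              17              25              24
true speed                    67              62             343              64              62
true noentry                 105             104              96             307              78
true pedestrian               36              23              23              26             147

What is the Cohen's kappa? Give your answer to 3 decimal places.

0.587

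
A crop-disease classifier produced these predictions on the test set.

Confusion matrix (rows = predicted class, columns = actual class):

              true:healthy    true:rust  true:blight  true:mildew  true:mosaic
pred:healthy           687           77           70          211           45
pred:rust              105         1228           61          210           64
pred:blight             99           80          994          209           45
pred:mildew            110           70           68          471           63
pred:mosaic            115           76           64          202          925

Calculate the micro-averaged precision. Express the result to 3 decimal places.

Micro-averaging pools counts across classes: ΣTP=4305, ΣFP=2044, ΣFN=2044.
Micro-precision = TP/(TP+FP) on pooled counts = 0.678 (equals overall accuracy in single-label multiclass).

0.678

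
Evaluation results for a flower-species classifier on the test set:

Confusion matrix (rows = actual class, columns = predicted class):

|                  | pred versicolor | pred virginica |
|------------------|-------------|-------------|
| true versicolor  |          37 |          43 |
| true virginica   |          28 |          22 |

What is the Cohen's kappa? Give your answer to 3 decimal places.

Observed agreement pₒ = trace/N = 59/130 = 0.4538
Expected agreement pₑ = Σ (rowᵢ·colᵢ)/N² = (80·65 + 50·65)/130² = 0.5000
κ = (pₒ − pₑ)/(1 − pₑ) = (0.4538 − 0.5000)/(1 − 0.5000) = -0.092

-0.092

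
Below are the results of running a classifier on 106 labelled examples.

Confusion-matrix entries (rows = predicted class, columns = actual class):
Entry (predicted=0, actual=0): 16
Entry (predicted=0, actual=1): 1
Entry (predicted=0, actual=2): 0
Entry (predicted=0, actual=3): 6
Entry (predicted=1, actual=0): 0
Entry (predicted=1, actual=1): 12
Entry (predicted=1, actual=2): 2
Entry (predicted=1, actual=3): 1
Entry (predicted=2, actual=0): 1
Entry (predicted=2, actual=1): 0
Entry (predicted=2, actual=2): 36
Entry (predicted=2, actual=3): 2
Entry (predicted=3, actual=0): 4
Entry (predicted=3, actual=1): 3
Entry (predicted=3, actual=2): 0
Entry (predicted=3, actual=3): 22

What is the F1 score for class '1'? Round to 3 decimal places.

0.774

Take TP from the diagonal, FP from the rest of the '1' prediction marginal, FN from the rest of the '1' actual marginal.
F1 score = 2·TP/(2·TP+FP+FN).
1: TP=12, FP=0+2+1=3, FN=1+0+3=4 → 24/31 = 0.7742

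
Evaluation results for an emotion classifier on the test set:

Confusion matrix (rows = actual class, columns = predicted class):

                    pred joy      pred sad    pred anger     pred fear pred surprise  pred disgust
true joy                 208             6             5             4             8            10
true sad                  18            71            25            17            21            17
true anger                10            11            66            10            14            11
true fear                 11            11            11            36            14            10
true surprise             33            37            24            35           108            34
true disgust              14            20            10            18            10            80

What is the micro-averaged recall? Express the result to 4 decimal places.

0.5429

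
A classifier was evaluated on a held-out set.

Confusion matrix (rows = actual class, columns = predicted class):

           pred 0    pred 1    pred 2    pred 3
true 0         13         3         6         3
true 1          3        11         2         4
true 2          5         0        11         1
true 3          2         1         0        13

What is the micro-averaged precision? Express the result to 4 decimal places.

0.6154

Micro-averaging pools counts across classes: ΣTP=48, ΣFP=30, ΣFN=30.
Micro-precision = TP/(TP+FP) on pooled counts = 0.6154 (equals overall accuracy in single-label multiclass).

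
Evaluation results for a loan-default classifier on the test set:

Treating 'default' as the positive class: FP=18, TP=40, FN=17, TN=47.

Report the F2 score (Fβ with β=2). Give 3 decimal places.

Fβ = (1+β²)·TP / ((1+β²)·TP + β²·FN + FP), with β²=4
= 5·40 / (5·40 + 4·17 + 18) = 0.699

0.699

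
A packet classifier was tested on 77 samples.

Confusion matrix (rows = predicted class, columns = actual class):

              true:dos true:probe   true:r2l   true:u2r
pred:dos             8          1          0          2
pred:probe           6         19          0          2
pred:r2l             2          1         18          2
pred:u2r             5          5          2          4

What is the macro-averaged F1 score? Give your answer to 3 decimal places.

Per-class F1 score (2·TP/(2·TP+FP+FN)):
  dos: TP=8, FP=1+0+2=3, FN=6+2+5=13 → 16/32 = 0.5000
  probe: TP=19, FP=6+0+2=8, FN=1+1+5=7 → 38/53 = 0.7170
  r2l: TP=18, FP=2+1+2=5, FN=0+0+2=2 → 36/43 = 0.8372
  u2r: TP=4, FP=5+5+2=12, FN=2+2+2=6 → 8/26 = 0.3077
Macro-F1 score = mean = (0.5000 + 0.7170 + 0.8372 + 0.3077) / 4 = 0.590

0.590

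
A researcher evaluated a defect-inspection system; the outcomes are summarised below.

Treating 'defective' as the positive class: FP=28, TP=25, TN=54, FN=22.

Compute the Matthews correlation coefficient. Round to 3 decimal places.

0.186

MCC = (TP·TN − FP·FN) / √((TP+FP)(TP+FN)(TN+FP)(TN+FN))
Numerator = 25·54 − 28·22 = 734
Denominator = √(53·47·82·76) = √15523912 = 3940.0396
MCC = 734 / 3940.0396 = 0.186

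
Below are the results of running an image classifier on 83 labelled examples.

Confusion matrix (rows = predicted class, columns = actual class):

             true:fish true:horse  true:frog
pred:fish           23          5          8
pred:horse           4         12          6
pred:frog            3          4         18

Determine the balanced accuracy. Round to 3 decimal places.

0.634

Balanced accuracy = mean of per-class recall.
  fish: recall = 23/30 = 0.7667
  horse: recall = 12/21 = 0.5714
  frog: recall = 18/32 = 0.5625
Mean = (0.7667 + 0.5714 + 0.5625) / 3 = 0.634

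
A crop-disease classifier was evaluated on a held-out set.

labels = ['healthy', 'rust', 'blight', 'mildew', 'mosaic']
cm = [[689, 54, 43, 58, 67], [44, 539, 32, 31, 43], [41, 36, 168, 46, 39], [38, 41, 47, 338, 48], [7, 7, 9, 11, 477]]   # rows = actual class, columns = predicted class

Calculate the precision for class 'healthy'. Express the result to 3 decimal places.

0.841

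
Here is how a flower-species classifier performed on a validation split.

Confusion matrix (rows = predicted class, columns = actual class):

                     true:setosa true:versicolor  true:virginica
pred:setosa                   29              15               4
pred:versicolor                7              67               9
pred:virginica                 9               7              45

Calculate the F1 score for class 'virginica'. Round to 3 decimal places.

0.756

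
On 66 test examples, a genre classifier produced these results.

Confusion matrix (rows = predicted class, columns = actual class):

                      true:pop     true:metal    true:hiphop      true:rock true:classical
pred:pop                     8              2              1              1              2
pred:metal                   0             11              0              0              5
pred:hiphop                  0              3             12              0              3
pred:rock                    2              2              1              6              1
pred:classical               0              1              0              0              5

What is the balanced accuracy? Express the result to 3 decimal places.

0.681

Balanced accuracy = mean of per-class recall.
  pop: recall = 8/10 = 0.8000
  metal: recall = 11/19 = 0.5789
  hiphop: recall = 12/14 = 0.8571
  rock: recall = 6/7 = 0.8571
  classical: recall = 5/16 = 0.3125
Mean = (0.8000 + 0.5789 + 0.8571 + 0.8571 + 0.3125) / 5 = 0.681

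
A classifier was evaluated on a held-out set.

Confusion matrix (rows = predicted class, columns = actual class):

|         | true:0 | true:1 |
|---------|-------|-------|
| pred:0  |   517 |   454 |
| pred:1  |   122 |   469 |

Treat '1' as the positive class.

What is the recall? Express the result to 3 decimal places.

0.508

Recall = TP/(TP+FN) = 469/(469+454) = 469/923 = 0.508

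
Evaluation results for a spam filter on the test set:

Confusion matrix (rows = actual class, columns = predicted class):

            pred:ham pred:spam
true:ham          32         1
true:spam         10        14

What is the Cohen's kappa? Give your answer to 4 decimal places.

Observed agreement pₒ = trace/N = 46/57 = 0.80702
Expected agreement pₑ = Σ (rowᵢ·colᵢ)/N² = (33·42 + 24·15)/57² = 0.53740
κ = (pₒ − pₑ)/(1 − pₑ) = (0.80702 − 0.53740)/(1 − 0.53740) = 0.5828

0.5828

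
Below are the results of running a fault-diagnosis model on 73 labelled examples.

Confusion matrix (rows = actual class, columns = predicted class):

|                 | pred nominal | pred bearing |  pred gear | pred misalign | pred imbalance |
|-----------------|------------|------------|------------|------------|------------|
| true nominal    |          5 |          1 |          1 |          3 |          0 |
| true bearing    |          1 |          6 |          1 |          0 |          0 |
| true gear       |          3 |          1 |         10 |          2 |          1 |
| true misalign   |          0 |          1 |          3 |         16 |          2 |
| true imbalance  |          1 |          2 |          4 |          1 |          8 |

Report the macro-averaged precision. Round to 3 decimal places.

0.605

Per-class precision (TP/(TP+FP)):
  nominal: TP=5, FP=1+3+0+1=5 → 5/10 = 0.5000
  bearing: TP=6, FP=1+1+1+2=5 → 6/11 = 0.5455
  gear: TP=10, FP=1+1+3+4=9 → 10/19 = 0.5263
  misalign: TP=16, FP=3+0+2+1=6 → 16/22 = 0.7273
  imbalance: TP=8, FP=0+0+1+2=3 → 8/11 = 0.7273
Macro-precision = mean = (0.5000 + 0.5455 + 0.5263 + 0.7273 + 0.7273) / 5 = 0.605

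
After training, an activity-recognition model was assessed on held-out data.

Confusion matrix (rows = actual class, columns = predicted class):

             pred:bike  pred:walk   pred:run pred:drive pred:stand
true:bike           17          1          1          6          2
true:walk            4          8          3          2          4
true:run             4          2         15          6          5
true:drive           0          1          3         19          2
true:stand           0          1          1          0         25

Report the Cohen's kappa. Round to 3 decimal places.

Observed agreement pₒ = trace/N = 84/132 = 0.6364
Expected agreement pₑ = Σ (rowᵢ·colᵢ)/N² = (27·25 + 21·13 + 32·23 + 25·33 + 27·38)/132² = 0.2029
κ = (pₒ − pₑ)/(1 − pₑ) = (0.6364 − 0.2029)/(1 − 0.2029) = 0.544

0.544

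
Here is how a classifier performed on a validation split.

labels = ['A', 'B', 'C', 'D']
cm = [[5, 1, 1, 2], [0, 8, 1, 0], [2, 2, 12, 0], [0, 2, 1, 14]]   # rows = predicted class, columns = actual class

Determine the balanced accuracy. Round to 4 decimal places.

0.7512

Balanced accuracy = mean of per-class recall.
  A: recall = 5/7 = 0.71429
  B: recall = 8/13 = 0.61538
  C: recall = 12/15 = 0.80000
  D: recall = 14/16 = 0.87500
Mean = (0.71429 + 0.61538 + 0.80000 + 0.87500) / 4 = 0.7512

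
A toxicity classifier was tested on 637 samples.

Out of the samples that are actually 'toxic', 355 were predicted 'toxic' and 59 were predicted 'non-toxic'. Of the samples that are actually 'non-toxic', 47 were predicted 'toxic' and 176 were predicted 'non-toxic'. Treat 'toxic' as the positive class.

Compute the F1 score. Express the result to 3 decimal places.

0.870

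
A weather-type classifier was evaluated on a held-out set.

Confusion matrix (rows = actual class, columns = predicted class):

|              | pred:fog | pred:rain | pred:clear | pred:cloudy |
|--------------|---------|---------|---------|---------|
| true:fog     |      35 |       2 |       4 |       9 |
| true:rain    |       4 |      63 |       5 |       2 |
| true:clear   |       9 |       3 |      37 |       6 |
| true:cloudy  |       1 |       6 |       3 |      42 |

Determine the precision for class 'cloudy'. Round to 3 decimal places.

Take TP from the diagonal, FP from the rest of the 'cloudy' prediction marginal, FN from the rest of the 'cloudy' actual marginal.
precision = TP/(TP+FP).
cloudy: TP=42, FP=9+2+6=17 → 42/59 = 0.7119

0.712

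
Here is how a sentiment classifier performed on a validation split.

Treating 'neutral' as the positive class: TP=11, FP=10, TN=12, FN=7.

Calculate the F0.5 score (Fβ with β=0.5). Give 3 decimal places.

0.539

Fβ = (1+β²)·TP / ((1+β²)·TP + β²·FN + FP), with β²=1/4
= 1.25·11 / (1.25·11 + 0.25·7 + 10) = 0.539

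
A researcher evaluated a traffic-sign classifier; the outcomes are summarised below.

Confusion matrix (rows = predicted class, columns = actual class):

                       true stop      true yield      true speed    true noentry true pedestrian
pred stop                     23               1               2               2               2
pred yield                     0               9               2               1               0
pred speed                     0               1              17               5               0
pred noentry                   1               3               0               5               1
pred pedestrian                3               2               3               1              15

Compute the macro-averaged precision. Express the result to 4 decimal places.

Per-class precision (TP/(TP+FP)):
  stop: TP=23, FP=1+2+2+2=7 → 23/30 = 0.76667
  yield: TP=9, FP=0+2+1+0=3 → 9/12 = 0.75000
  speed: TP=17, FP=0+1+5+0=6 → 17/23 = 0.73913
  noentry: TP=5, FP=1+3+0+1=5 → 5/10 = 0.50000
  pedestrian: TP=15, FP=3+2+3+1=9 → 15/24 = 0.62500
Macro-precision = mean = (0.76667 + 0.75000 + 0.73913 + 0.50000 + 0.62500) / 5 = 0.6762

0.6762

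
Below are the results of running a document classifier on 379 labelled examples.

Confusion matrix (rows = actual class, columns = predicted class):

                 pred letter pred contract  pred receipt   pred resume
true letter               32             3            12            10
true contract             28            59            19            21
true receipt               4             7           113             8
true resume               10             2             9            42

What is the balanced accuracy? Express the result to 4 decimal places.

0.6372

Balanced accuracy = mean of per-class recall.
  letter: recall = 32/57 = 0.56140
  contract: recall = 59/127 = 0.46457
  receipt: recall = 113/132 = 0.85606
  resume: recall = 42/63 = 0.66667
Mean = (0.56140 + 0.46457 + 0.85606 + 0.66667) / 4 = 0.6372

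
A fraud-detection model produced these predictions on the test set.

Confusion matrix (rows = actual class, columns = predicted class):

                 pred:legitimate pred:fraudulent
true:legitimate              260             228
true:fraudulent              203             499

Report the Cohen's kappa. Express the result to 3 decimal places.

0.246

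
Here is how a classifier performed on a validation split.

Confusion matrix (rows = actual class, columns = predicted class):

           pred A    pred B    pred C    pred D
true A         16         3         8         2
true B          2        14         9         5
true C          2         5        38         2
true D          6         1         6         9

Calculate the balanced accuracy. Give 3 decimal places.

Balanced accuracy = mean of per-class recall.
  A: recall = 16/29 = 0.5517
  B: recall = 14/30 = 0.4667
  C: recall = 38/47 = 0.8085
  D: recall = 9/22 = 0.4091
Mean = (0.5517 + 0.4667 + 0.8085 + 0.4091) / 4 = 0.559

0.559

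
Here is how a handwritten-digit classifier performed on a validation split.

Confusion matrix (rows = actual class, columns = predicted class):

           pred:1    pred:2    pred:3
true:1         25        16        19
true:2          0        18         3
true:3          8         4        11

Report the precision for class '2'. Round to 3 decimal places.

0.474

Treat '2' as positive and all other classes as negative.
precision = TP/(TP+FP).
2: TP=18, FP=16+4=20 → 18/38 = 0.4737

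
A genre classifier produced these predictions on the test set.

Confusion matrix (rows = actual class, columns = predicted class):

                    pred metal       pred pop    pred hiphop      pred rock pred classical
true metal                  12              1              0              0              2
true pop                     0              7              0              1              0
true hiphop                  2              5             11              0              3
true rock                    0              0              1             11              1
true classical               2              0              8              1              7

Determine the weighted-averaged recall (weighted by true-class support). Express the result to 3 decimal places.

0.640

Per-class recall (TP/(TP+FN)):
  metal: TP=12, FN=1+0+0+2=3 → 12/15 = 0.8000
  pop: TP=7, FN=0+0+1+0=1 → 7/8 = 0.8750
  hiphop: TP=11, FN=2+5+0+3=10 → 11/21 = 0.5238
  rock: TP=11, FN=0+0+1+1=2 → 11/13 = 0.8462
  classical: TP=7, FN=2+0+8+1=11 → 7/18 = 0.3889
Weighted-recall = Σ (supportᵢ/N)·recallᵢ with N=75: (15/75)·0.8000 + (8/75)·0.8750 + (21/75)·0.5238 + (13/75)·0.8462 + (18/75)·0.3889 = 0.640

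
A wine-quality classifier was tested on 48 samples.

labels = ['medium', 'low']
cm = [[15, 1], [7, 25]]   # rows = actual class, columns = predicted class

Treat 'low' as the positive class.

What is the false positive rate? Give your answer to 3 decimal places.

0.063

FPR = FP/(FP+TN) = 1/(1+15) = 0.063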